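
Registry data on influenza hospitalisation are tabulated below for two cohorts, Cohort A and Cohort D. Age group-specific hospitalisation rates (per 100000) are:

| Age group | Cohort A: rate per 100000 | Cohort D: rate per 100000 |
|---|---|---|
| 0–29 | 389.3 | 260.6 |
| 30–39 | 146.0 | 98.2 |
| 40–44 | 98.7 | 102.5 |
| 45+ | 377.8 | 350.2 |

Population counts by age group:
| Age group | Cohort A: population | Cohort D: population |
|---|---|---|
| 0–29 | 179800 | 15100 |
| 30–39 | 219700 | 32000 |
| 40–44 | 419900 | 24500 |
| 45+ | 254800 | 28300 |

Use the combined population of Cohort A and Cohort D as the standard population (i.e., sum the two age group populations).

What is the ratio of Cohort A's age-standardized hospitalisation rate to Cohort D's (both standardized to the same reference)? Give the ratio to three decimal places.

Combined standard total = 1174100; weights = 0.1660, 0.2144, 0.3785, 0.2411.
Cohort A: 0.1660×389.3 + 0.2144×146.0 + 0.3785×98.7 + 0.2411×377.8 = 224.3763 per 100000.
Cohort D: 0.1660×260.6 + 0.2144×98.2 + 0.3785×102.5 + 0.2411×350.2 = 187.5483 per 100000.
Ratio = 224.3763 ÷ 187.5483 = 1.19637.

1.196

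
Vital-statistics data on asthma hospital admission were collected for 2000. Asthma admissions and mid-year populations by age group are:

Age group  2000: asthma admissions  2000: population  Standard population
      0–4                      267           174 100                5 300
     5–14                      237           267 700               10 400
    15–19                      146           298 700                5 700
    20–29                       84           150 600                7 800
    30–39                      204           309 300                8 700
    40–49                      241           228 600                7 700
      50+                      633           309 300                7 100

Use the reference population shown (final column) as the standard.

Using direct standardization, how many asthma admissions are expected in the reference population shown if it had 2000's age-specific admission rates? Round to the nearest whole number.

53

Age-specific rates per 10 000 for 2000: 15.34, 8.85, 4.89, 5.58, 6.60, 10.54, 20.47.
Expected asthma admissions = Σ (standard pop × age-specific rate ÷ 10 000)
= 5 300×15.34/10 000 + 10 400×8.85/10 000 + 5 700×4.89/10 000 + 7 800×5.58/10 000 + 8 700×6.60/10 000 + 7 700×10.54/10 000 + 7 100×20.47/10 000
= 8.13 + 9.21 + 2.79 + 4.35 + 5.74 + 8.12 + 14.53 = 52.86.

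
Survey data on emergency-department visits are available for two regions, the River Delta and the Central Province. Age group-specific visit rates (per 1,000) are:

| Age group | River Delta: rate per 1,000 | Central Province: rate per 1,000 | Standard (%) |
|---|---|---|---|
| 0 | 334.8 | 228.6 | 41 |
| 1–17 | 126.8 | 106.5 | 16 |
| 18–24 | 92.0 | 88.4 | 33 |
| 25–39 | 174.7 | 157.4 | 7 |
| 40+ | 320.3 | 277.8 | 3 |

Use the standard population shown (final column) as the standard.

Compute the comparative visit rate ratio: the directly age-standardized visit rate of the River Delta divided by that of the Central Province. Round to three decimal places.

Standard weights: 0.41, 0.16, 0.33, 0.07, 0.03.
The River Delta: 0.4100×334.8 + 0.1600×126.8 + 0.3300×92.0 + 0.0700×174.7 + 0.0300×320.3 = 209.7540 per 1,000.
The Central Province: 0.4100×228.6 + 0.1600×106.5 + 0.3300×88.4 + 0.0700×157.4 + 0.0300×277.8 = 159.2900 per 1,000.
Ratio = 209.7540 ÷ 159.2900 = 1.31681.

1.317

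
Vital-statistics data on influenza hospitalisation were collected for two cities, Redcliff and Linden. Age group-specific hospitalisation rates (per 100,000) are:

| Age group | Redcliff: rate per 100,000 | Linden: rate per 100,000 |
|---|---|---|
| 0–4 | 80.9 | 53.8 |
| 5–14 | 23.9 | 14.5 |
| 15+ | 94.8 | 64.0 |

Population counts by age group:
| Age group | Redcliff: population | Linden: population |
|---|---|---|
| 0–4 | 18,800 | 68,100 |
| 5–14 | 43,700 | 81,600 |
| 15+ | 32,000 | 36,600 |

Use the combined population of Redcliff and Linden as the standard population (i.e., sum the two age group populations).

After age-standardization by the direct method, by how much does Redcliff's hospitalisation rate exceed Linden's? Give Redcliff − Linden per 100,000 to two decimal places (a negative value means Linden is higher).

20.11

Combined standard total = 280,800; weights = 0.3095, 0.4462, 0.2443.
Redcliff: 0.3095×80.9 + 0.4462×23.9 + 0.2443×94.8 = 58.8610 per 100,000.
Linden: 0.3095×53.8 + 0.4462×14.5 + 0.2443×64.0 = 38.7552 per 100,000.
Difference = 58.8610 − 38.7552 = 20.1057.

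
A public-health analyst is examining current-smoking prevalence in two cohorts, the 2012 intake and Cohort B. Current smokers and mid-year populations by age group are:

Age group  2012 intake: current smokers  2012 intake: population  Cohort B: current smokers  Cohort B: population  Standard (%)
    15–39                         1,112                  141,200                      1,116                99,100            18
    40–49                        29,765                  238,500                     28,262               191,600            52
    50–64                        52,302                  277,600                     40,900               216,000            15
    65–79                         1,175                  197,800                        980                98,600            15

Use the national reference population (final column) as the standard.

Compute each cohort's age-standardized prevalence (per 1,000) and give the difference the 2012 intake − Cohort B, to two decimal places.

-13.16

Age-specific rates per 1,000 for the 2012 intake: 7.875, 124.801, 188.408, 5.940.
For Cohort B: 11.261, 147.505, 189.352, 9.939.
Standard weights: 0.18, 0.52, 0.15, 0.15.
The 2012 intake: 0.1800×7.875 + 0.5200×124.801 + 0.1500×188.408 + 0.1500×5.940 = 95.4662 per 1,000.
Cohort B: 0.1800×11.261 + 0.5200×147.505 + 0.1500×189.352 + 0.1500×9.939 = 108.6234 per 1,000.
Difference = 95.4662 − 108.6234 = -13.1572.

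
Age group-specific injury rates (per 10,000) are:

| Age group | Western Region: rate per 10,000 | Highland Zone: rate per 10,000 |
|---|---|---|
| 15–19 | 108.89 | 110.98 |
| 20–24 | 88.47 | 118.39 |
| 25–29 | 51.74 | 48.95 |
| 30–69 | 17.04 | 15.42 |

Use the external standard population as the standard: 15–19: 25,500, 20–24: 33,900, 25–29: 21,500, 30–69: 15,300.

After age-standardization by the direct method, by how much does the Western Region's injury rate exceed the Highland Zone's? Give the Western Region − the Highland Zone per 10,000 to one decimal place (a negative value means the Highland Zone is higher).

Standard total = 96,200; weights = 0.2651, 0.3524, 0.2235, 0.1590.
The Western Region: 0.2651×108.89 + 0.3524×88.47 + 0.2235×51.74 + 0.1590×17.04 = 74.3134 per 10,000.
The Highland Zone: 0.2651×110.98 + 0.3524×118.39 + 0.2235×48.95 + 0.1590×15.42 = 84.5298 per 10,000.
Difference = 74.3134 − 84.5298 = -10.2163.

-10.2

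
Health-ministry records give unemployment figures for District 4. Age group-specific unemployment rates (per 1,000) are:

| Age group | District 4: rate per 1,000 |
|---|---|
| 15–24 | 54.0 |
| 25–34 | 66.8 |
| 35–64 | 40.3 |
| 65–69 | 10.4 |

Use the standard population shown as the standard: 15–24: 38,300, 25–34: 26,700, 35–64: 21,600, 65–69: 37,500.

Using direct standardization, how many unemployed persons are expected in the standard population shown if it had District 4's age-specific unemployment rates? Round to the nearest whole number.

5112

Expected unemployed persons = Σ (standard pop × age-specific rate ÷ 1,000)
= 38,300×54.0/1,000 + 26,700×66.8/1,000 + 21,600×40.3/1,000 + 37,500×10.4/1,000
= 2068.20 + 1783.56 + 870.48 + 390.00 = 5112.24.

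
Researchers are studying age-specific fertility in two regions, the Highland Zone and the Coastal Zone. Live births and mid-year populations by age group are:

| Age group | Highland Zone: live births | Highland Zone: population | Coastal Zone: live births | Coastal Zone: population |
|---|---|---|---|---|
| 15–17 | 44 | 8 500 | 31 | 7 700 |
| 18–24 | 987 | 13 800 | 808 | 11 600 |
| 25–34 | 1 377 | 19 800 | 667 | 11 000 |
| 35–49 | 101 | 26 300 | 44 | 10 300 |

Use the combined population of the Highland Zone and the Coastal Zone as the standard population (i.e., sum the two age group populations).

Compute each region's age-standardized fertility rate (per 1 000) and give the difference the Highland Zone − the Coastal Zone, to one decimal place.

Age-specific rates per 1 000 for the Highland Zone: 5.176, 71.522, 69.545, 3.840.
For the Coastal Zone: 4.026, 69.655, 60.636, 4.272.
Combined standard total = 109 000; weights = 0.1486, 0.2330, 0.2826, 0.3358.
The Highland Zone: 0.1486×5.176 + 0.2330×71.522 + 0.2826×69.545 + 0.3358×3.840 = 38.3768 per 1 000.
The Coastal Zone: 0.1486×4.026 + 0.2330×69.655 + 0.2826×60.636 + 0.3358×4.272 = 35.3983 per 1 000.
Difference = 38.3768 − 35.3983 = 2.9785.

3.0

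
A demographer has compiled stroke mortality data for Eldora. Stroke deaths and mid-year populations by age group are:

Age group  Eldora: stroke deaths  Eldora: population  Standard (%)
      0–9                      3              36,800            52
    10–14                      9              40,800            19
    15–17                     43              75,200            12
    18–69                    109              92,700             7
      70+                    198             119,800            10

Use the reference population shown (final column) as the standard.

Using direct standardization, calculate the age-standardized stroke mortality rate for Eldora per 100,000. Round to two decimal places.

40.05

Age-specific rates per 100,000 for Eldora: 8.15, 22.06, 57.18, 117.58, 165.28.
Standard weights: 0.52, 0.19, 0.12, 0.07, 0.10.
Standardized rate: 0.5200×8.15 + 0.1900×22.06 + 0.1200×57.18 + 0.0700×117.58 + 0.1000×165.28 = 40.0504 per 100,000.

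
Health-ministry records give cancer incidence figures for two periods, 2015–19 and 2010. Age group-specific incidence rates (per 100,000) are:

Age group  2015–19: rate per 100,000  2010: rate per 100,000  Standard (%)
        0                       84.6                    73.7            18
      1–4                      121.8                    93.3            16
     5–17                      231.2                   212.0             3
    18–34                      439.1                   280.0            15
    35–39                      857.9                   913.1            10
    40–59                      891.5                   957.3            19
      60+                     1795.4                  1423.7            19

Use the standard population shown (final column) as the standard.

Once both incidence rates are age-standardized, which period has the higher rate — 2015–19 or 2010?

2015–19

Standard weights: 0.18, 0.16, 0.03, 0.15, 0.10, 0.19, 0.19.
2015–19: 0.1800×84.6 + 0.1600×121.8 + 0.0300×231.2 + 0.1500×439.1 + 0.1000×857.9 + 0.1900×891.5 + 0.1900×1795.4 = 703.8180 per 100,000.
2010: 0.1800×73.7 + 0.1600×93.3 + 0.0300×212.0 + 0.1500×280.0 + 0.1000×913.1 + 0.1900×957.3 + 0.1900×1423.7 = 620.2540 per 100,000.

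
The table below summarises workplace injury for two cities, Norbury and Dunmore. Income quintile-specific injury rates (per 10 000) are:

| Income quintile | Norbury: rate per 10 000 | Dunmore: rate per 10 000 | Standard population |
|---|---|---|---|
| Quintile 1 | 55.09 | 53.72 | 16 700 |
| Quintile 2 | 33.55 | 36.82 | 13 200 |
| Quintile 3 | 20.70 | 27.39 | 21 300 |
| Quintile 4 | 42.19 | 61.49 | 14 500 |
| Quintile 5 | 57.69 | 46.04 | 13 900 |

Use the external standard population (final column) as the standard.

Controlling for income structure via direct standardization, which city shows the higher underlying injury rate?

Standard total = 79 600; weights = 0.2098, 0.1658, 0.2676, 0.1822, 0.1746.
Norbury: 0.2098×55.09 + 0.1658×33.55 + 0.2676×20.70 + 0.1822×42.19 + 0.1746×57.69 = 40.4198 per 10 000.
Dunmore: 0.2098×53.72 + 0.1658×36.82 + 0.2676×27.39 + 0.1822×61.49 + 0.1746×46.04 = 43.9462 per 10 000.

Dunmore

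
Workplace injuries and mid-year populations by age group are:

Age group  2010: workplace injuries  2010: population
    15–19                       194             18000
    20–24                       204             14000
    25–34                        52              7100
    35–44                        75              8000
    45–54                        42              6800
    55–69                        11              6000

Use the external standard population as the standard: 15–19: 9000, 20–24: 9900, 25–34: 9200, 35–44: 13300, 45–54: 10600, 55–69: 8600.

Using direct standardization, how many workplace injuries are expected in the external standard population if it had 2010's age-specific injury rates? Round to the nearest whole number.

515

Age-specific rates per 10000 for 2010: 107.78, 145.71, 73.24, 93.75, 61.76, 18.33.
Expected workplace injuries = Σ (standard pop × age-specific rate ÷ 10000)
= 9000×107.78/10000 + 9900×145.71/10000 + 9200×73.24/10000 + 13300×93.75/10000 + 10600×61.76/10000 + 8600×18.33/10000
= 97.00 + 144.26 + 67.38 + 124.69 + 65.47 + 15.77 = 514.56.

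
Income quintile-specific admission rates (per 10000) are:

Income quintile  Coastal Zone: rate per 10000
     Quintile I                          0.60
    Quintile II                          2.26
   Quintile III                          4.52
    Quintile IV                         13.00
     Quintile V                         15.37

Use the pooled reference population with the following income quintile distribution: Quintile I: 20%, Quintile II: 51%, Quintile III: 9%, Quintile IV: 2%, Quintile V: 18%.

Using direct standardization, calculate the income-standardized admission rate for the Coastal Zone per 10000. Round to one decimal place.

Standard weights: 0.20, 0.51, 0.09, 0.02, 0.18.
Standardized rate: 0.2000×0.60 + 0.5100×2.26 + 0.0900×4.52 + 0.0200×13.00 + 0.1800×15.37 = 4.7060 per 10000.

4.7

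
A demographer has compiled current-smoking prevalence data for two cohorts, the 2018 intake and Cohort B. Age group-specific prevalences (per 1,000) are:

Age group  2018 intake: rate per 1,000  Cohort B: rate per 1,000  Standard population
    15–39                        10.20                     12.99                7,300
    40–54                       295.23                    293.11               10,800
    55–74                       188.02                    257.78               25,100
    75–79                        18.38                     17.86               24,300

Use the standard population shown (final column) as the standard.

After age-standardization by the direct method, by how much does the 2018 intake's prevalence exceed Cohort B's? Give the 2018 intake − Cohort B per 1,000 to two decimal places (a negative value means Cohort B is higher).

Standard total = 67,500; weights = 0.1081, 0.1600, 0.3719, 0.3600.
The 2018 intake: 0.1081×10.20 + 0.1600×295.23 + 0.3719×188.02 + 0.3600×18.38 = 124.8723 per 1,000.
Cohort B: 0.1081×12.99 + 0.1600×293.11 + 0.3719×257.78 + 0.3600×17.86 = 150.5880 per 1,000.
Difference = 124.8723 − 150.5880 = -25.7157.

-25.72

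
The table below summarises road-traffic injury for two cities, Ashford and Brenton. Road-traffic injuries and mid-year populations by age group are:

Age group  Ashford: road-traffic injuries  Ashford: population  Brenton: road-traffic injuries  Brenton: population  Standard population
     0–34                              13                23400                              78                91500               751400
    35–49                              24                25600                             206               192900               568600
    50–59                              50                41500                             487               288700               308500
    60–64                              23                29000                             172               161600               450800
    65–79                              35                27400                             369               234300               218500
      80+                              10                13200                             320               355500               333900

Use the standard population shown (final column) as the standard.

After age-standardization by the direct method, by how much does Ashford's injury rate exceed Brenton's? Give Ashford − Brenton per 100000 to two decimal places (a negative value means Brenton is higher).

-25.87

Age-specific rates per 100000 for Ashford: 55.56, 93.75, 120.48, 79.31, 127.74, 75.76.
For Brenton: 85.25, 106.79, 168.69, 106.44, 157.49, 90.01.
Standard total = 2631700; weights = 0.2855, 0.2161, 0.1172, 0.1713, 0.0830, 0.1269.
Ashford: 0.2855×55.56 + 0.2161×93.75 + 0.1172×120.48 + 0.1713×79.31 + 0.0830×127.74 + 0.1269×75.76 = 84.0440 per 100000.
Brenton: 0.2855×85.25 + 0.2161×106.79 + 0.1172×168.69 + 0.1713×106.44 + 0.0830×157.49 + 0.1269×90.01 = 109.9152 per 100000.
Difference = 84.0440 − 109.9152 = -25.8712.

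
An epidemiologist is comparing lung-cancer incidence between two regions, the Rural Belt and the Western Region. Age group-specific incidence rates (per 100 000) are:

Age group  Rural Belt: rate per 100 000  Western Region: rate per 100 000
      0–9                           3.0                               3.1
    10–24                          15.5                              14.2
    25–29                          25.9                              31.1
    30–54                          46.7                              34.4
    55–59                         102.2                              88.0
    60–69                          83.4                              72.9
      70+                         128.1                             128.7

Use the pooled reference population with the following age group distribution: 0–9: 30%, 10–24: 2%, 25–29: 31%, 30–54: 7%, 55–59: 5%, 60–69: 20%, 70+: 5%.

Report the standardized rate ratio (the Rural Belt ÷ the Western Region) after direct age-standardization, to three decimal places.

Standard weights: 0.30, 0.02, 0.31, 0.07, 0.05, 0.20, 0.05.
The Rural Belt: 0.3000×3.0 + 0.0200×15.5 + 0.3100×25.9 + 0.0700×46.7 + 0.0500×102.2 + 0.2000×83.4 + 0.0500×128.1 = 40.7030 per 100 000.
The Western Region: 0.3000×3.1 + 0.0200×14.2 + 0.3100×31.1 + 0.0700×34.4 + 0.0500×88.0 + 0.2000×72.9 + 0.0500×128.7 = 38.6780 per 100 000.
Ratio = 40.7030 ÷ 38.6780 = 1.05236.

1.052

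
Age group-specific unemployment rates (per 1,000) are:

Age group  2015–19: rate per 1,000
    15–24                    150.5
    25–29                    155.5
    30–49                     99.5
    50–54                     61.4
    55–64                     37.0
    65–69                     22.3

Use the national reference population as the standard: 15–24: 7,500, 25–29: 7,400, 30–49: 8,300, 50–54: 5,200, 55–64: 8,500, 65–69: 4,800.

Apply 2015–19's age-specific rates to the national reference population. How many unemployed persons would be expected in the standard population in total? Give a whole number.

Expected unemployed persons = Σ (standard pop × age-specific rate ÷ 1,000)
= 7,500×150.5/1,000 + 7,400×155.5/1,000 + 8,300×99.5/1,000 + 5,200×61.4/1,000 + 8,500×37.0/1,000 + 4,800×22.3/1,000
= 1128.75 + 1150.70 + 825.85 + 319.28 + 314.50 + 107.04 = 3846.12.

3846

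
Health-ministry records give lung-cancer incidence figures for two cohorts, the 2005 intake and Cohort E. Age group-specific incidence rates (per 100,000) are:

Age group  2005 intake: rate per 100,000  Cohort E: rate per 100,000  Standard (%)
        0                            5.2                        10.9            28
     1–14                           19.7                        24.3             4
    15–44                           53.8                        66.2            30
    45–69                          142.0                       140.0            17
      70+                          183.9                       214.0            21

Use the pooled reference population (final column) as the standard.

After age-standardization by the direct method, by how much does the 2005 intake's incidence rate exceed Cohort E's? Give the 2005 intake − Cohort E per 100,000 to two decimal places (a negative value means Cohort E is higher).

-11.48

Standard weights: 0.28, 0.04, 0.30, 0.17, 0.21.
The 2005 intake: 0.2800×5.2 + 0.0400×19.7 + 0.3000×53.8 + 0.1700×142.0 + 0.2100×183.9 = 81.1430 per 100,000.
Cohort E: 0.2800×10.9 + 0.0400×24.3 + 0.3000×66.2 + 0.1700×140.0 + 0.2100×214.0 = 92.6240 per 100,000.
Difference = 81.1430 − 92.6240 = -11.4810.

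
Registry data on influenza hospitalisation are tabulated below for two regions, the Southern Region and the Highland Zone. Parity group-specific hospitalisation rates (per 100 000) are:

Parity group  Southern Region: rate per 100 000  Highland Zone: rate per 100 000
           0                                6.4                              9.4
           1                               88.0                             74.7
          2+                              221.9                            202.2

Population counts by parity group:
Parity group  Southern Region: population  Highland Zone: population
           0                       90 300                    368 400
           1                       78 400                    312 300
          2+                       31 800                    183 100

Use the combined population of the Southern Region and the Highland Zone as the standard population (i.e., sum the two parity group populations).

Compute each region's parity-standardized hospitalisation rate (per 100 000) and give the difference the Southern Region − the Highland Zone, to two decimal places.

7.57

Combined standard total = 1 064 300; weights = 0.4310, 0.3671, 0.2019.
The Southern Region: 0.4310×6.4 + 0.3671×88.0 + 0.2019×221.9 = 79.8681 per 100 000.
The Highland Zone: 0.4310×9.4 + 0.3671×74.7 + 0.2019×202.2 = 72.3009 per 100 000.
Difference = 79.8681 − 72.3009 = 7.5672.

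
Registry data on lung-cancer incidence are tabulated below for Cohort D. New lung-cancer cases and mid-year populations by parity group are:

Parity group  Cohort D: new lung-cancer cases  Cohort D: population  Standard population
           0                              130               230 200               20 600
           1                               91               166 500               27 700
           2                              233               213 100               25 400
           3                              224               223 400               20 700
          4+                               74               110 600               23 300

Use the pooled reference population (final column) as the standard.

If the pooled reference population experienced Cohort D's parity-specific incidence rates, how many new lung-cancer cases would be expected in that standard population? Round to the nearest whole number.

Parity-specific rates per 100 000 for Cohort D: 56.47, 54.65, 109.34, 100.27, 66.91.
Expected new lung-cancer cases = Σ (standard pop × parity-specific rate ÷ 100 000)
= 20 600×56.47/100 000 + 27 700×54.65/100 000 + 25 400×109.34/100 000 + 20 700×100.27/100 000 + 23 300×66.91/100 000
= 11.63 + 15.14 + 27.77 + 20.76 + 15.59 = 90.89.

91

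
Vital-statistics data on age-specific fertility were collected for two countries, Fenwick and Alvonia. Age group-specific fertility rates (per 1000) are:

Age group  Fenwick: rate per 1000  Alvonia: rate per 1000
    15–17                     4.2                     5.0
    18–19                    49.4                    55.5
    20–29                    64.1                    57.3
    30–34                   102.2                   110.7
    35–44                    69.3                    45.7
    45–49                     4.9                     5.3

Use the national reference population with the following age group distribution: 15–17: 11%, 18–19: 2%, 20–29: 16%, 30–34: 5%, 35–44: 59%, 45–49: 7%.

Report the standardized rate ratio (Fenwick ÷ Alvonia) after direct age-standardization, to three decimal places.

Standard weights: 0.11, 0.02, 0.16, 0.05, 0.59, 0.07.
Fenwick: 0.1100×4.2 + 0.0200×49.4 + 0.1600×64.1 + 0.0500×102.2 + 0.5900×69.3 + 0.0700×4.9 = 58.0460 per 1000.
Alvonia: 0.1100×5.0 + 0.0200×55.5 + 0.1600×57.3 + 0.0500×110.7 + 0.5900×45.7 + 0.0700×5.3 = 43.6970 per 1000.
Ratio = 58.0460 ÷ 43.6970 = 1.32837.

1.328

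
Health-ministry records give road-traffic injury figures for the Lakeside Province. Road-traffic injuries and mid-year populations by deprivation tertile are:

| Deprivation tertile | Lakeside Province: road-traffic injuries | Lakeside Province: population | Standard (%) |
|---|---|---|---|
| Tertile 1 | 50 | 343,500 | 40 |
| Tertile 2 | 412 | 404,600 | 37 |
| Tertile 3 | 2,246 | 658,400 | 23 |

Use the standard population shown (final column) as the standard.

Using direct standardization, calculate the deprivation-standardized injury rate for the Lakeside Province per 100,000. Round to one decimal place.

Deprivation-specific rates per 100,000 for the Lakeside Province: 14.56, 101.83, 341.13.
Standard weights: 0.40, 0.37, 0.23.
Standardized rate: 0.4000×14.56 + 0.3700×101.83 + 0.2300×341.13 = 121.9590 per 100,000.

122.0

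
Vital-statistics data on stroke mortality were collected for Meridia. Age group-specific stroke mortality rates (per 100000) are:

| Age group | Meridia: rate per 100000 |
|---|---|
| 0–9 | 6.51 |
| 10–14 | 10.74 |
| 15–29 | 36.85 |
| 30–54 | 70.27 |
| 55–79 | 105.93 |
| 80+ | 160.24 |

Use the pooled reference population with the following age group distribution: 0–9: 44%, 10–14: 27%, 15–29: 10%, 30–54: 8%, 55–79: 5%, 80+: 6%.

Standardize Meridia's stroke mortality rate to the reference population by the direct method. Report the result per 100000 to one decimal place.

30.0

Standard weights: 0.44, 0.27, 0.10, 0.08, 0.05, 0.06.
Standardized rate: 0.4400×6.51 + 0.2700×10.74 + 0.1000×36.85 + 0.0800×70.27 + 0.0500×105.93 + 0.0600×160.24 = 29.9817 per 100000.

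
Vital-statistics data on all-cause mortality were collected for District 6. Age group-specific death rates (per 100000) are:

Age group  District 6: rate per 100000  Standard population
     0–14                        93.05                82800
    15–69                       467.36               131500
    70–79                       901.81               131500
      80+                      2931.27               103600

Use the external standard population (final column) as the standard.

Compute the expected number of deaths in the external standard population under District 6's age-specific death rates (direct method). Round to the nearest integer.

Expected deaths = Σ (standard pop × age-specific rate ÷ 100000)
= 82800×93.05/100000 + 131500×467.36/100000 + 131500×901.81/100000 + 103600×2931.27/100000
= 77.05 + 614.58 + 1185.88 + 3036.80 = 4914.30.

4914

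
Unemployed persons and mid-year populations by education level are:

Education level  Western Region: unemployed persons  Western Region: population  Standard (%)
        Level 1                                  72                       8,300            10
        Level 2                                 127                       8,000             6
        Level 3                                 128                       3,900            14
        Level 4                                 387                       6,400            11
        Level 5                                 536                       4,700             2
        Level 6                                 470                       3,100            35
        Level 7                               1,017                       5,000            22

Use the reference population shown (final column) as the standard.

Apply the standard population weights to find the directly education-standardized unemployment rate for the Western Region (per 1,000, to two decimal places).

Education-specific rates per 1,000 for the Western Region: 8.675, 15.875, 32.821, 60.469, 114.043, 151.613, 203.400.
Standard weights: 0.10, 0.06, 0.14, 0.11, 0.02, 0.35, 0.22.
Standardized rate: 0.1000×8.675 + 0.0600×15.875 + 0.1400×32.821 + 0.1100×60.469 + 0.0200×114.043 + 0.3500×151.613 + 0.2200×203.400 = 113.1598 per 1,000.

113.16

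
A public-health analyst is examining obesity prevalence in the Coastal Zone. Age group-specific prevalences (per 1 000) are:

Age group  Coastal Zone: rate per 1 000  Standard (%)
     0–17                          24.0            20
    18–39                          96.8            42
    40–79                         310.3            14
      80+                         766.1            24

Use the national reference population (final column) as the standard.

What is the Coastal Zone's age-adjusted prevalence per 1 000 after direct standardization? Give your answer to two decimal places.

272.76

Standard weights: 0.20, 0.42, 0.14, 0.24.
Standardized rate: 0.2000×24.0 + 0.4200×96.8 + 0.1400×310.3 + 0.2400×766.1 = 272.7620 per 1 000.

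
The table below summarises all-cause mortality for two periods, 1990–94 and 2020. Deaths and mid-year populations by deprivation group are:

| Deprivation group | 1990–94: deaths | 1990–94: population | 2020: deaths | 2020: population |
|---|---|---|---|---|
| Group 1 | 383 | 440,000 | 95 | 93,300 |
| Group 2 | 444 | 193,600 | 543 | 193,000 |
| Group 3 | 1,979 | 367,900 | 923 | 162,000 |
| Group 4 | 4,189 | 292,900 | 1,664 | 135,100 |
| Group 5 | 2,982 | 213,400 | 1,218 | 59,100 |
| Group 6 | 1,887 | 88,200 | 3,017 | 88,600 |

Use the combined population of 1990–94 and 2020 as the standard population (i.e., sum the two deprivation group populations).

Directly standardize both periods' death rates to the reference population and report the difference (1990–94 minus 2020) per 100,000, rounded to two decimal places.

-156.63

Deprivation-specific rates per 100,000 for 1990–94: 87.05, 229.34, 537.92, 1430.18, 1397.38, 2139.46.
For 2020: 101.82, 281.35, 569.75, 1231.68, 2060.91, 3405.19.
Combined standard total = 2,327,100; weights = 0.2292, 0.1661, 0.2277, 0.1839, 0.1171, 0.0760.
1990–94: 0.2292×87.05 + 0.1661×229.34 + 0.2277×537.92 + 0.1839×1430.18 + 0.1171×1397.38 + 0.0760×2139.46 = 769.7497 per 100,000.
2020: 0.2292×101.82 + 0.1661×281.35 + 0.2277×569.75 + 0.1839×1231.68 + 0.1171×2060.91 + 0.0760×3405.19 = 926.3799 per 100,000.
Difference = 769.7497 − 926.3799 = -156.6302.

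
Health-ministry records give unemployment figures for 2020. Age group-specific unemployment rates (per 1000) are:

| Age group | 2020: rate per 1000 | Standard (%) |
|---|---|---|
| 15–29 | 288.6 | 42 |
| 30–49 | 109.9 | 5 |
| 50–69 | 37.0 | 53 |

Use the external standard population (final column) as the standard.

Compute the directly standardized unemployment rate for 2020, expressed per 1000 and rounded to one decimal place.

Standard weights: 0.42, 0.05, 0.53.
Standardized rate: 0.4200×288.6 + 0.0500×109.9 + 0.5300×37.0 = 146.3170 per 1000.

146.3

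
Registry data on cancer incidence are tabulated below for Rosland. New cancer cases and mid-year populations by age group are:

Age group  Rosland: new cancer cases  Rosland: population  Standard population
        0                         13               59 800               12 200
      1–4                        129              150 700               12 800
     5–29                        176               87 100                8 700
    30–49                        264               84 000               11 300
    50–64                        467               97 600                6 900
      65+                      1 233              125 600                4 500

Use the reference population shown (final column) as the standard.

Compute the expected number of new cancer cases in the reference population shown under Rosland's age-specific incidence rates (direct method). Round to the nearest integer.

144

Age-specific rates per 100 000 for Rosland: 21.74, 85.60, 202.07, 314.29, 478.48, 981.69.
Expected new cancer cases = Σ (standard pop × age-specific rate ÷ 100 000)
= 12 200×21.74/100 000 + 12 800×85.60/100 000 + 8 700×202.07/100 000 + 11 300×314.29/100 000 + 6 900×478.48/100 000 + 4 500×981.69/100 000
= 2.65 + 10.96 + 17.58 + 35.51 + 33.02 + 44.18 = 143.89.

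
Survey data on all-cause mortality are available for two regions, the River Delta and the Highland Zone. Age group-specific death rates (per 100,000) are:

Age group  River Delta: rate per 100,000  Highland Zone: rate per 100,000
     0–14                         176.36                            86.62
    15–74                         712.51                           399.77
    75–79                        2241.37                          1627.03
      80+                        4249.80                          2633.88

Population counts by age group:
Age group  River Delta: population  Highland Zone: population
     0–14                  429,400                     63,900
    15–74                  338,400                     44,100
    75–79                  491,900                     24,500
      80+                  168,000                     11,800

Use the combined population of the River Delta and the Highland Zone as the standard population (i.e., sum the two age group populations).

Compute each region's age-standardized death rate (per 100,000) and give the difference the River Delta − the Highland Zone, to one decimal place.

Combined standard total = 1,572,000; weights = 0.3138, 0.2433, 0.3285, 0.1144.
The River Delta: 0.3138×176.36 + 0.2433×712.51 + 0.3285×2241.37 + 0.1144×4249.80 = 1451.0757 per 100,000.
The Highland Zone: 0.3138×86.62 + 0.2433×399.77 + 0.3285×1627.03 + 0.1144×2633.88 = 960.1855 per 100,000.
Difference = 1451.0757 − 960.1855 = 490.8902.

490.9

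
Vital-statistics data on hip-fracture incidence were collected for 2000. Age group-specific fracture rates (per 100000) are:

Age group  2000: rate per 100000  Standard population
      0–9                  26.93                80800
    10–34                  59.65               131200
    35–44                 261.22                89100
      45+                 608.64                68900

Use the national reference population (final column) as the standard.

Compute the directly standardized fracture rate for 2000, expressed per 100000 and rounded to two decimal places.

Standard total = 370000; weights = 0.2184, 0.3546, 0.2408, 0.1862.
Standardized rate: 0.2184×26.93 + 0.3546×59.65 + 0.2408×261.22 + 0.1862×608.64 = 203.2757 per 100000.

203.28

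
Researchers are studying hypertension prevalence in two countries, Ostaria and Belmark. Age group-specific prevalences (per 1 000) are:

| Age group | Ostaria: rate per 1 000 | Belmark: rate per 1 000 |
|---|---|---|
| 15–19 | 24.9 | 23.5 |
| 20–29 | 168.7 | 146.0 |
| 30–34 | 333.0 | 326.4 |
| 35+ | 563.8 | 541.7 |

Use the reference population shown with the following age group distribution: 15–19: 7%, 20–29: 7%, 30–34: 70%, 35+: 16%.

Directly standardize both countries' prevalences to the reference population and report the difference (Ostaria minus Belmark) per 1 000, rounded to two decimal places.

9.84

Standard weights: 0.07, 0.07, 0.70, 0.16.
Ostaria: 0.0700×24.9 + 0.0700×168.7 + 0.7000×333.0 + 0.1600×563.8 = 336.8600 per 1 000.
Belmark: 0.0700×23.5 + 0.0700×146.0 + 0.7000×326.4 + 0.1600×541.7 = 327.0170 per 1 000.
Difference = 336.8600 − 327.0170 = 9.8430.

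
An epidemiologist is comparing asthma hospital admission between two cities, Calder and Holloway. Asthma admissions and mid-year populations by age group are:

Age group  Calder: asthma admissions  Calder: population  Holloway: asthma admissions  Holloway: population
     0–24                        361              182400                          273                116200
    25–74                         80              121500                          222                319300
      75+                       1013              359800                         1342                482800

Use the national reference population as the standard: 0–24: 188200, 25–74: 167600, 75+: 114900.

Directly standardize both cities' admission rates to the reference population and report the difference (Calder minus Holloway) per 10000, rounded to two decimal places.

-1.52

Age-specific rates per 10000 for Calder: 19.79, 6.58, 28.15.
For Holloway: 23.49, 6.95, 27.80.
Standard total = 470700; weights = 0.3998, 0.3561, 0.2441.
Calder: 0.3998×19.79 + 0.3561×6.58 + 0.2441×28.15 = 17.1304 per 10000.
Holloway: 0.3998×23.49 + 0.3561×6.95 + 0.2441×27.80 = 18.6544 per 10000.
Difference = 17.1304 − 18.6544 = -1.5240.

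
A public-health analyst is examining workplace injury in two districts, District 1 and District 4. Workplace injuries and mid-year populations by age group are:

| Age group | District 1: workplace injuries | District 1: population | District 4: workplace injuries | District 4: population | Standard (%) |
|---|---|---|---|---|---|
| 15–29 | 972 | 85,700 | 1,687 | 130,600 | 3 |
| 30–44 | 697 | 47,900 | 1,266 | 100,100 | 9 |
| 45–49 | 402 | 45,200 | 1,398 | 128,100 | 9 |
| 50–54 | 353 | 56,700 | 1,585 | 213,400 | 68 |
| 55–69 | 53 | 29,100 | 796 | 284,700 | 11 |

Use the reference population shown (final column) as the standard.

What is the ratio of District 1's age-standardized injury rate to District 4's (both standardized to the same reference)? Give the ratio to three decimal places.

Age-specific rates per 10,000 for District 1: 113.42, 145.51, 88.94, 62.26, 18.21.
For District 4: 129.17, 126.47, 109.13, 74.27, 27.96.
Standard weights: 0.03, 0.09, 0.09, 0.68, 0.11.
District 1: 0.0300×113.42 + 0.0900×145.51 + 0.0900×88.94 + 0.6800×62.26 + 0.1100×18.21 = 68.8416 per 10,000.
District 4: 0.0300×129.17 + 0.0900×126.47 + 0.0900×109.13 + 0.6800×74.27 + 0.1100×27.96 = 78.6614 per 10,000.
Ratio = 68.8416 ÷ 78.6614 = 0.87516.

0.875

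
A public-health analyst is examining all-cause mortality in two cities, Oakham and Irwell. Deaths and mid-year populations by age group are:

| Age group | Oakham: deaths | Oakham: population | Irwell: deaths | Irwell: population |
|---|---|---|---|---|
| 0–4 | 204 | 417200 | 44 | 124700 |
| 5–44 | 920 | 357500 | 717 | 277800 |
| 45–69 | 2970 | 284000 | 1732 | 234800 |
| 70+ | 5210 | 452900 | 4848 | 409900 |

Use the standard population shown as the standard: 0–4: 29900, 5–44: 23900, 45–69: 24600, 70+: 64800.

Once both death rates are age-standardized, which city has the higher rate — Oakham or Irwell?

Oakham

Age-specific rates per 1000 for Oakham: 0.489, 2.573, 10.458, 11.504.
For Irwell: 0.353, 2.581, 7.376, 11.827.
Standard total = 143200; weights = 0.2088, 0.1669, 0.1718, 0.4525.
Oakham: 0.2088×0.489 + 0.1669×2.573 + 0.1718×10.458 + 0.4525×11.504 = 7.5337 per 1000.
Irwell: 0.2088×0.353 + 0.1669×2.581 + 0.1718×7.376 + 0.4525×11.827 = 7.1236 per 1000.
The crude rates (6.16 vs 7.01) would put Irwell higher, but that reflects its age composition; once standardized to a common age structure, Oakham has the higher underlying rate.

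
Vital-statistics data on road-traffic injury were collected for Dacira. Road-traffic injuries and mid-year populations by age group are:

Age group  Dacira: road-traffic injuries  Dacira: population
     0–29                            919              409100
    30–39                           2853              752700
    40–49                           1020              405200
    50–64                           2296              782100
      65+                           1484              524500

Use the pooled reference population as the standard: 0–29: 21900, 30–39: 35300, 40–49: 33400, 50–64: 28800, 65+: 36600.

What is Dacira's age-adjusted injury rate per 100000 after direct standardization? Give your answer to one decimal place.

291.8

Age-specific rates per 100000 for Dacira: 224.64, 379.04, 251.73, 293.57, 282.94.
Standard total = 156000; weights = 0.1404, 0.2263, 0.2141, 0.1846, 0.2346.
Standardized rate: 0.1404×224.64 + 0.2263×379.04 + 0.2141×251.73 + 0.1846×293.57 + 0.2346×282.94 = 291.7788 per 100000.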